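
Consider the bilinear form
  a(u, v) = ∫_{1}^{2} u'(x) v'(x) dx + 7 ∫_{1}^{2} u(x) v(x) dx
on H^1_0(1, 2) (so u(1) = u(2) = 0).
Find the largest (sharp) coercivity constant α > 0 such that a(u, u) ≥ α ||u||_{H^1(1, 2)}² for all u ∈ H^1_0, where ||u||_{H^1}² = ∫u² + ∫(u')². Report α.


α = 1

Coercivity of a(·,·) on H^1_0(1, 2) means a(u, u) ≥ α ||u||_{H^1}² for every u ∈ H^1_0.
The interval has length L = 1, and Poincaré/coercivity depend only on L. Here a(u, u) = ∫(u')² + (7)·∫u².
Here c = 7 ≥ 1, so a(u,u) = ∫(u')² + c∫u² ≥ ∫(u')² + ∫u² = ||u||_{H^1}², i.e. α = 1 works. No larger α is possible: a(u,u) ≥ α||u||_{H^1}² means (1−α)∫(u')² ≥ (α−c)∫u², and for the modes u_n = sin(nπ(x−x₀)/L) (x₀ the left endpoint) one has ∫u_n²/∫(u_n')² = (L/(nπ))² → 0, so a(u_n,u_n)/||u_n||_{H^1}² → 1. Hence the optimal constant is α = 1.
Therefore α = 1.


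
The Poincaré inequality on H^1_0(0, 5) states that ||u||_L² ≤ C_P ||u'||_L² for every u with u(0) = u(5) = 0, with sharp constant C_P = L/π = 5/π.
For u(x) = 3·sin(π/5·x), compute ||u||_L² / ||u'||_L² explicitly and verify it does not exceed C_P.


||u||_L² / ||u'||_L² = 5/π = C_P.

u(x) = 3·sin(π/5·x), so u'(x) = 3*π*cos(π*x/5)/5.
Writing u(x) = A·sin(kπx/L) with A = 3 and k = 1, use ∫_0^L sin²(kπx/L) dx = L/2 and ∫_0^L cos²(kπx/L) dx = L/2.
u² = 9·sin²(π/5·x) and (u')² = 9*π^2/25·cos²(π/5·x), and each of sin², cos² integrates to L/2 = 5/2 over (0, 5).
∫_0^5 u² dx = 45/2, so ||u||_L² = 3*sqrt(10)/2.
∫_0^5 (u')² dx = 9*π^2/10, so ||u'||_L² = 3*sqrt(10)*π/10.
Ratio ||u||_L² / ||u'||_L² = 5/π.
Sharp Poincaré constant on H^1_0(0, 5) is C_P = L/π = 5/π, achieved by sin(π/5·x).
This is the k = 1 eigenfunction (up to amplitude), so the ratio equals the sharp Poincaré constant exactly.


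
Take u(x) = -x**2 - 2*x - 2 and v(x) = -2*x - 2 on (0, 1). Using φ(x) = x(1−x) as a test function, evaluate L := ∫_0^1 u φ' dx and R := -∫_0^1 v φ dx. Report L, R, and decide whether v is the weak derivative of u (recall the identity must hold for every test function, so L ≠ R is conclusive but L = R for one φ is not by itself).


LHS = 1/2, RHS = 1/2. Yes, v = u' weakly.

u(x) = -x**2 - 2*x - 2, classical derivative u'(x) = -2*x - 2.
φ(x) = x(1−x), so φ'(x) = 1 - 2*x.
Note φ(0) = φ(1) = 0, so the boundary term u·φ vanishes.
LHS = ∫_0^1 u(x) φ'(x) dx = ∫_0^1 (2*x^3 + 3*x^2 + 2*x - 2) dx. Term by term:
  ∫_0^1 2*x^3 dx = 1/2;  ∫_0^1 3*x^2 dx = 1;  ∫_0^1 2*x dx = 1;
  ∫_0^1 -2 dx = -2.
Sum: 1/2 + 1 + 1 − 2 = 1/2.
So LHS = 1/2.
∫_0^1 v(x) φ(x) dx = ∫_0^1 (2*x^3 - 2*x) dx. Term by term:
  ∫_0^1 2*x^3 dx = 1/2;  ∫_0^1 -2*x dx = -1.
Sum: 1/2 − 1 = -1/2.
So RHS = -∫_0^1 v(x) φ(x) dx = 1/2.
LHS = RHS, so the identity holds for this test φ.
Moreover u is smooth here and v(x) = u'(x) = -2*x - 2 pointwise, so the identity holds for every test function. Hence v is the weak derivative of u.


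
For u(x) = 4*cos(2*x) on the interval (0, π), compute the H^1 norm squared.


||u||_{H^1(0,π)}^2 = 40*π

u'(x) = -8*sin(2*x).
Expand u² and (u')² and integrate term by term on (0, π), using: for integers n ≥ 1, ∫_0^π sin²(nx) dx = ∫_0^π cos²(nx) dx = π/2; for n ≠ n', ∫_0^π sin(nx)sin(n'x) dx = ∫_0^π cos(nx)cos(n'x) dx = 0; and by product-to-sum, ∫_0^π sin(nx)cos(n'x) dx = ½∫_0^π [sin((n+n')x) + sin((n−n')x)] dx, which is 0 when n+n' is even and 2n/(n²−n'²) when n+n' is odd (it need not vanish on (0, π)).
  u² squared terms: (4)²·∫cos(2x)² dx = 16·π/2 = 8*π.
  So ∫_0^π u² dx = 8*π.
  (u')² squared terms: (-8)²·∫sin(2x)² dx = 64·π/2 = 32*π.
  So ∫_0^π (u')² dx = 32*π.
||u||_{H^1}^2 = (8*π) + (32*π) = 40*π.


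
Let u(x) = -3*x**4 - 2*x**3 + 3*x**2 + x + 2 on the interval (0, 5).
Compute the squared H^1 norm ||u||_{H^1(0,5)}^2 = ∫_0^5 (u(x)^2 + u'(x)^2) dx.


||u||_{H^1}^2 = 88885850/21

The H^1 norm (squared) on an interval (0, L) is
  ||u||_{H^1}^2 = ∫_0^L u(x)^2 dx + ∫_0^L u'(x)^2 dx.
Compute u'(x) = -12*x**3 - 6*x**2 + 6*x + 1.
Then u(x)^2 = 9*x**8 + 12*x**7 - 14*x**6 - 18*x**5 - 7*x**4 - 2*x**3 + 13*x**2 + 4*x + 4 and u'(x)^2 = 144*x**6 + 144*x**5 - 108*x**4 - 96*x**3 + 24*x**2 + 12*x + 1.
Integrate each monomial from 0 to 5 using ∫_0^5 c·x^n dx = c·5^(n+1)/(n+1):
  ∫_0^5 u(x)^2 dx = ∫_0^5 (9*x^8 + 12*x^7 - 14*x^6 - 18*x^5 - 7*x^4 - 2*x^3 + 13*x^2 + 4*x + 4) dx. Term by term:
    ∫_0^5 9*x^8 dx = 1953125;  ∫_0^5 12*x^7 dx = 1171875/2;  ∫_0^5 -14*x^6 dx = -156250;
    ∫_0^5 -18*x^5 dx = -46875;  ∫_0^5 -7*x^4 dx = -4375;  ∫_0^5 -2*x^3 dx = -625/2;
    ∫_0^5 13*x^2 dx = 1625/3;  ∫_0^5 4*x dx = 50;  ∫_0^5 4 dx = 20.
  Sum: 1953125 + 1171875/2 − 156250 − 46875 − 4375 − 625/2 + 1625/3 + 50 + 20 = 6995585/3.
  ∫_0^5 u'(x)^2 dx = ∫_0^5 (144*x^6 + 144*x^5 - 108*x^4 - 96*x^3 + 24*x^2 + 12*x + 1) dx. Term by term:
    ∫_0^5 144*x^6 dx = 11250000/7;  ∫_0^5 144*x^5 dx = 375000;  ∫_0^5 -108*x^4 dx = -67500;
    ∫_0^5 -96*x^3 dx = -15000;  ∫_0^5 24*x^2 dx = 1000;  ∫_0^5 12*x dx = 150;
    ∫_0^5 1 dx = 5.
  Sum: 11250000/7 + 375000 − 67500 − 15000 + 1000 + 150 + 5 = 13305585/7.
Adding: ||u||_{H^1}^2 = 6995585/3 + 13305585/7 = 88885850/21.


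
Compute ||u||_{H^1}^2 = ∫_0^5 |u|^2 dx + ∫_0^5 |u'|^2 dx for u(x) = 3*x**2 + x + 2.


||u||_{H^1}^2 = 52975/6

The H^1 norm (squared) on an interval (0, L) is
  ||u||_{H^1}^2 = ∫_0^L u(x)^2 dx + ∫_0^L u'(x)^2 dx.
Compute u'(x) = 6*x + 1.
Then u(x)^2 = 9*x**4 + 6*x**3 + 13*x**2 + 4*x + 4 and u'(x)^2 = 36*x**2 + 12*x + 1.
Integrate each monomial from 0 to 5 using ∫_0^5 c·x^n dx = c·5^(n+1)/(n+1):
  ∫_0^5 u(x)^2 dx = ∫_0^5 (9*x^4 + 6*x^3 + 13*x^2 + 4*x + 4) dx. Term by term:
    ∫_0^5 9*x^4 dx = 5625;  ∫_0^5 6*x^3 dx = 1875/2;  ∫_0^5 13*x^2 dx = 1625/3;
    ∫_0^5 4*x dx = 50;  ∫_0^5 4 dx = 20.
  Sum: 5625 + 1875/2 + 1625/3 + 50 + 20 = 43045/6.
  ∫_0^5 u'(x)^2 dx = ∫_0^5 (36*x^2 + 12*x + 1) dx. Term by term:
    ∫_0^5 36*x^2 dx = 1500;  ∫_0^5 12*x dx = 150;  ∫_0^5 1 dx = 5.
  Sum: 1500 + 150 + 5 = 1655.
Adding: ||u||_{H^1}^2 = 43045/6 + 1655 = 52975/6.


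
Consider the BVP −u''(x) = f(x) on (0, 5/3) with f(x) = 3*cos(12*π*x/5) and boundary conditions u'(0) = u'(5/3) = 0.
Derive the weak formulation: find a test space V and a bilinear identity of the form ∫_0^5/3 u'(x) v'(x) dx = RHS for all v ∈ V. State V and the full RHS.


V = H^1(0, 5/3) (no boundary constraint on v; u is determined up to an additive constant); weak form: ∫_0^5/3 u'v' dx = ∫_0^5/3 (3*cos(12*π*x/5)) v dx for all v ∈ V.

Multiply both sides by a test function v and integrate from 0 to 5/3:
  ∫_0^5/3 −u''(x) v(x) dx = ∫_0^5/3 f(x) v(x) dx.
Integrate the LHS by parts once:
  ∫_0^5/3 −u'' v dx = −[u'(x) v(x)]_0^5/3 + ∫_0^5/3 u'(x) v'(x) dx.
Thus ∫_0^5/3 u'(x) v'(x) dx = ∫_0^5/3 f(x) v(x) dx + [u'(x) v(x)]_0^5/3.
Choose V so that boundary terms are either known or forced to vanish.
u has homogeneous Neumann: u'(0) = u'(5/3) = 0. So [u' v]_0^5/3 = 0·v(5/3) − 0·v(0) = 0 for any v; take V = H^1(0, 5/3).
Weak formulation: find u (satisfying any essential BC) such that ∫_0^5/3 u'(x) v'(x) dx = ∫_0^5/3 f v dx for all v ∈ V (homogeneous Neumann, so boundary terms vanish).
Substituting f(x) = 3*cos(12*π*x/5), the right-hand side is ∫_0^5/3 (3*cos(12*π*x/5)) v dx.
Compatibility check (pure Neumann): taking v ≡ 1 ∈ V gives 0 = ∫_0^5/3 f dx + (0) − (0), i.e. ∫_0^5/3 f dx must equal u'(0) − u'(5/3) = 0. Indeed ∫_0^5/3 (3*cos(12*π*x/5)) dx = 0, so the data are compatible. The solution is then unique only up to an additive constant (fix it e.g. by requiring ∫_0^5/3 u dx = 0).


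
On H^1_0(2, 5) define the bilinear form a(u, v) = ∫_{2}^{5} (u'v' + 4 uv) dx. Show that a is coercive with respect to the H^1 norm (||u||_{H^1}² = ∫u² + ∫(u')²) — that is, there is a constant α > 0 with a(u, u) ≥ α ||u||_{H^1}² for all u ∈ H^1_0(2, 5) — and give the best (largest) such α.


α = 1

Coercivity of a(·,·) on H^1_0(2, 5) means a(u, u) ≥ α ||u||_{H^1}² for every u ∈ H^1_0.
The interval has length L = 3, and Poincaré/coercivity depend only on L. Here a(u, u) = ∫(u')² + (4)·∫u².
Here c = 4 ≥ 1, so a(u,u) = ∫(u')² + c∫u² ≥ ∫(u')² + ∫u² = ||u||_{H^1}², i.e. α = 1 works. No larger α is possible: a(u,u) ≥ α||u||_{H^1}² means (1−α)∫(u')² ≥ (α−c)∫u², and for the modes u_n = sin(nπ(x−x₀)/L) (x₀ the left endpoint) one has ∫u_n²/∫(u_n')² = (L/(nπ))² → 0, so a(u_n,u_n)/||u_n||_{H^1}² → 1. Hence the optimal constant is α = 1.
Therefore α = 1.


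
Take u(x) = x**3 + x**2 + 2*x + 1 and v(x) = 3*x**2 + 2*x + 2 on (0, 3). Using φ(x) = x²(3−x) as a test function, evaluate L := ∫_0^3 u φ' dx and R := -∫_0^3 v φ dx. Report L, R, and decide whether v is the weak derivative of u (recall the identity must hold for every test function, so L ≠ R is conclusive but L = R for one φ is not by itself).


LHS = -1107/10, RHS = -1107/10. Yes, v = u' weakly.

u(x) = x**3 + x**2 + 2*x + 1, classical derivative u'(x) = 3*x**2 + 2*x + 2.
φ(x) = x²(3−x), so φ'(x) = 3*x*(2 - x).
Note φ(0) = φ(3) = 0, so the boundary term u·φ vanishes.
LHS = ∫_0^3 u(x) φ'(x) dx = ∫_0^3 (-3*x^5 + 3*x^4 + 9*x^2 + 6*x) dx. Term by term:
  ∫_0^3 -3*x^5 dx = -729/2;  ∫_0^3 3*x^4 dx = 729/5;  ∫_0^3 9*x^2 dx = 81;
  ∫_0^3 6*x dx = 27.
Sum: -729/2 + 729/5 + 81 + 27 = -1107/10.
So LHS = -1107/10.
∫_0^3 v(x) φ(x) dx = ∫_0^3 (-3*x^5 + 7*x^4 + 4*x^3 + 6*x^2) dx. Term by term:
  ∫_0^3 -3*x^5 dx = -729/2;  ∫_0^3 7*x^4 dx = 1701/5;  ∫_0^3 4*x^3 dx = 81;
  ∫_0^3 6*x^2 dx = 54.
Sum: -729/2 + 1701/5 + 81 + 54 = 1107/10.
So RHS = -∫_0^3 v(x) φ(x) dx = -1107/10.
LHS = RHS, so the identity holds for this test φ.
Moreover u is smooth here and v(x) = u'(x) = 3*x**2 + 2*x + 2 pointwise, so the identity holds for every test function. Hence v is the weak derivative of u.


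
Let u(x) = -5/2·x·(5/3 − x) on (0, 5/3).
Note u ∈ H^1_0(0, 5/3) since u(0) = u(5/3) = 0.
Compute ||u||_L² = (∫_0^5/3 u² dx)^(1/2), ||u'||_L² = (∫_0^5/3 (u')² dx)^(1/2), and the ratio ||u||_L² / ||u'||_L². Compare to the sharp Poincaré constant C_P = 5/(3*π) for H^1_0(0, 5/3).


||u||_L² / ||u'||_L² = sqrt(10)/6 < C_P = 5/(3*π).

u(x) = -5/2·x·(5/3 − x), so u'(x) = 5*x - 25/6.
u(x) = -5/2·x·(5/3 − x) vanishes at x = 0 and x = 5/3, so u ∈ H^1_0(0, 5/3). Differentiate via the product rule and integrate the resulting polynomials term by term.
  ∫_0^5/3 u² dx = ∫_0^5/3 (25*x^4/4 - 125*x^3/6 + 625*x^2/36) dx. Term by term:
    ∫_0^5/3 25*x^4/4 dx = 15625/972;  ∫_0^5/3 -125*x^3/6 dx = -78125/1944;  ∫_0^5/3 625*x^2/36 dx = 78125/2916.
  Sum: 15625/972 − 78125/1944 + 78125/2916 = 15625/5832.
  ∫_0^5/3 (u')² dx = ∫_0^5/3 (25*x^2 - 125*x/3 + 625/36) dx. Term by term:
    ∫_0^5/3 25*x^2 dx = 3125/81;  ∫_0^5/3 -125*x/3 dx = -3125/54;  ∫_0^5/3 625/36 dx = 3125/108.
  Sum: 3125/81 − 3125/54 + 3125/108 = 3125/324.
∫_0^5/3 u² dx = 15625/5832, so ||u||_L² = 125*sqrt(2)/108.
∫_0^5/3 (u')² dx = 3125/324, so ||u'||_L² = 25*sqrt(5)/18.
Ratio ||u||_L² / ||u'||_L² = sqrt(10)/6.
Sharp Poincaré constant on H^1_0(0, 5/3) is C_P = L/π = 5/(3*π), achieved by sin(3*π/5·x).
A polynomial bump cannot attain the sharp Poincaré constant (only the first sine eigenfunction does), so the ratio is strictly less than C_P, consistent with ||u||_L² ≤ C_P ||u'||_L².


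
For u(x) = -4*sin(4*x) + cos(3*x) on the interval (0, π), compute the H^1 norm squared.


||u||_{H^1(0,π)}^2 = -640/7 + 141*π

u'(x) = -3*sin(3*x) - 16*cos(4*x).
Expand u² and (u')² and integrate term by term on (0, π), using: for integers n ≥ 1, ∫_0^π sin²(nx) dx = ∫_0^π cos²(nx) dx = π/2; for n ≠ n', ∫_0^π sin(nx)sin(n'x) dx = ∫_0^π cos(nx)cos(n'x) dx = 0; and by product-to-sum, ∫_0^π sin(nx)cos(n'x) dx = ½∫_0^π [sin((n+n')x) + sin((n−n')x)] dx, which is 0 when n+n' is even and 2n/(n²−n'²) when n+n' is odd (it need not vanish on (0, π)).
  u² squared terms: (-4)²·∫sin(4x)² dx = 16·π/2 = 8*π;  (1)²·∫cos(3x)² dx = 1·π/2 = π/2.
  u² cross terms: 2·(-4)·(1)·∫sin(4x)·cos(3x) dx = -8·(8/7) = -64/7.
  So ∫_0^π u² dx = 8*π + π/2 − 64/7 = -64/7 + 17*π/2.
  (u')² squared terms: (-16)²·∫cos(4x)² dx = 256·π/2 = 128*π;  (-3)²·∫sin(3x)² dx = 9·π/2 = 9*π/2.
  (u')² cross terms: 2·(-16)·(-3)·∫cos(4x)·sin(3x) dx = 96·(-6/7) = -576/7.
  So ∫_0^π (u')² dx = 128*π + 9*π/2 − 576/7 = -576/7 + 265*π/2.
||u||_{H^1}^2 = (-64/7 + 17*π/2) + (-576/7 + 265*π/2) = -640/7 + 141*π.


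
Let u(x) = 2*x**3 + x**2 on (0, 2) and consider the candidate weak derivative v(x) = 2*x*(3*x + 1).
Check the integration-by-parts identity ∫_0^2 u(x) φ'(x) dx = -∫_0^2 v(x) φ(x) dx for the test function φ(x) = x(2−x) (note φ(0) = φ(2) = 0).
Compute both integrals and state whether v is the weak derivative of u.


LHS = -184/15, RHS = -184/15. Yes, v = u' weakly.

u(x) = 2*x**3 + x**2, classical derivative u'(x) = 6*x**2 + 2*x.
φ(x) = x(2−x), so φ'(x) = 2 - 2*x.
Note φ(0) = φ(2) = 0, so the boundary term u·φ vanishes.
LHS = ∫_0^2 u(x) φ'(x) dx = ∫_0^2 (-4*x^4 + 2*x^3 + 2*x^2) dx. Term by term:
  ∫_0^2 -4*x^4 dx = -128/5;  ∫_0^2 2*x^3 dx = 8;  ∫_0^2 2*x^2 dx = 16/3.
Sum: -128/5 + 8 + 16/3 = -184/15.
So LHS = -184/15.
∫_0^2 v(x) φ(x) dx = ∫_0^2 (-6*x^4 + 10*x^3 + 4*x^2) dx. Term by term:
  ∫_0^2 -6*x^4 dx = -192/5;  ∫_0^2 10*x^3 dx = 40;  ∫_0^2 4*x^2 dx = 32/3.
Sum: -192/5 + 40 + 32/3 = 184/15.
So RHS = -∫_0^2 v(x) φ(x) dx = -184/15.
LHS = RHS, so the identity holds for this test φ.
Moreover u is smooth here and v(x) = u'(x) = 6*x**2 + 2*x pointwise, so the identity holds for every test function. Hence v is the weak derivative of u.


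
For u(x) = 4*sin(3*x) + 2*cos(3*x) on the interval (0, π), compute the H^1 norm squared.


||u||_{H^1(0,π)}^2 = 100*π

u'(x) = -6*sin(3*x) + 12*cos(3*x).
Expand u² and (u')² and integrate term by term on (0, π), using: for integers n ≥ 1, ∫_0^π sin²(nx) dx = ∫_0^π cos²(nx) dx = π/2; for n ≠ n', ∫_0^π sin(nx)sin(n'x) dx = ∫_0^π cos(nx)cos(n'x) dx = 0; and by product-to-sum, ∫_0^π sin(nx)cos(n'x) dx = ½∫_0^π [sin((n+n')x) + sin((n−n')x)] dx, which is 0 when n+n' is even and 2n/(n²−n'²) when n+n' is odd (it need not vanish on (0, π)).
  u² squared terms: (2)²·∫cos(3x)² dx = 4·π/2 = 2*π;  (4)²·∫sin(3x)² dx = 16·π/2 = 8*π.
  u² cross terms: 2·(2)·(4)·∫cos(3x)·sin(3x) dx = 16·(0) = 0.
  So ∫_0^π u² dx = 2*π + 8*π + 0 = 10*π.
  (u')² squared terms: (-6)²·∫sin(3x)² dx = 36·π/2 = 18*π;  (12)²·∫cos(3x)² dx = 144·π/2 = 72*π.
  (u')² cross terms: 2·(-6)·(12)·∫sin(3x)·cos(3x) dx = -144·(0) = 0.
  So ∫_0^π (u')² dx = 18*π + 72*π + 0 = 90*π.
||u||_{H^1}^2 = (10*π) + (90*π) = 100*π.


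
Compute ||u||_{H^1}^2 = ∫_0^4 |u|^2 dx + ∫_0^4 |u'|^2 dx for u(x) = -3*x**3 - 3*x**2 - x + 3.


||u||_{H^1}^2 = 6303704/105

The H^1 norm (squared) on an interval (0, L) is
  ||u||_{H^1}^2 = ∫_0^L u(x)^2 dx + ∫_0^L u'(x)^2 dx.
Compute u'(x) = -9*x**2 - 6*x - 1.
Then u(x)^2 = 9*x**6 + 18*x**5 + 15*x**4 - 12*x**3 - 17*x**2 - 6*x + 9 and u'(x)^2 = 81*x**4 + 108*x**3 + 54*x**2 + 12*x + 1.
Integrate each monomial from 0 to 4 using ∫_0^4 c·x^n dx = c·4^(n+1)/(n+1):
  ∫_0^4 u(x)^2 dx = ∫_0^4 (9*x^6 + 18*x^5 + 15*x^4 - 12*x^3 - 17*x^2 - 6*x + 9) dx. Term by term:
    ∫_0^4 9*x^6 dx = 147456/7;  ∫_0^4 18*x^5 dx = 12288;  ∫_0^4 15*x^4 dx = 3072;
    ∫_0^4 -12*x^3 dx = -768;  ∫_0^4 -17*x^2 dx = -1088/3;  ∫_0^4 -6*x dx = -48;
    ∫_0^4 9 dx = 36.
  Sum: 147456/7 + 12288 + 3072 − 768 − 1088/3 − 48 + 36 = 740932/21.
  ∫_0^4 u'(x)^2 dx = ∫_0^4 (81*x^4 + 108*x^3 + 54*x^2 + 12*x + 1) dx. Term by term:
    ∫_0^4 81*x^4 dx = 82944/5;  ∫_0^4 108*x^3 dx = 6912;  ∫_0^4 54*x^2 dx = 1152;
    ∫_0^4 12*x dx = 96;  ∫_0^4 1 dx = 4.
  Sum: 82944/5 + 6912 + 1152 + 96 + 4 = 123764/5.
Adding: ||u||_{H^1}^2 = 740932/21 + 123764/5 = 6303704/105.


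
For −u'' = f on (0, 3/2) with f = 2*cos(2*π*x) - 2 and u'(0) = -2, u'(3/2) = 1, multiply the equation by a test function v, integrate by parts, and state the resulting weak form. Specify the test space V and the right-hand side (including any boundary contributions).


V = H^1(0, 3/2) (v unrestricted at boundary; u is determined up to an additive constant); weak form: ∫_0^3/2 u'v' dx = ∫_0^3/2 (2*cos(2*π*x) - 2) v dx + v(3/2) + 2·v(0) for all v ∈ V.

Multiply both sides by a test function v and integrate from 0 to 3/2:
  ∫_0^3/2 −u''(x) v(x) dx = ∫_0^3/2 f(x) v(x) dx.
Integrate the LHS by parts once:
  ∫_0^3/2 −u'' v dx = −[u'(x) v(x)]_0^3/2 + ∫_0^3/2 u'(x) v'(x) dx.
Thus ∫_0^3/2 u'(x) v'(x) dx = ∫_0^3/2 f(x) v(x) dx + [u'(x) v(x)]_0^3/2.
Choose V so that boundary terms are either known or forced to vanish.
u has inhomogeneous Neumann u'(0) = -2, u'(3/2) = 1. [u' v]_0^3/2 = (1)·v(3/2) − (-2)·v(0) = v(3/2) + 2·v(0). Take V = H^1(0, 3/2); boundary term becomes part of RHS.
Weak formulation: find u (satisfying any essential BC) such that ∫_0^3/2 u'(x) v'(x) dx = ∫_0^3/2 f v dx + v(3/2) + 2·v(0) for all v ∈ V (Neumann data are natural BCs: they enter the RHS as boundary terms).
Substituting f(x) = 2*cos(2*π*x) - 2, the right-hand side is ∫_0^3/2 (2*cos(2*π*x) - 2) v dx + v(3/2) + 2·v(0).
Compatibility check (pure Neumann): taking v ≡ 1 ∈ V gives 0 = ∫_0^3/2 f dx + (1) − (-2), i.e. ∫_0^3/2 f dx must equal u'(0) − u'(3/2) = -3. Indeed ∫_0^3/2 (2*cos(2*π*x) - 2) dx = -3, so the data are compatible. The solution is then unique only up to an additive constant (fix it e.g. by requiring ∫_0^3/2 u dx = 0).


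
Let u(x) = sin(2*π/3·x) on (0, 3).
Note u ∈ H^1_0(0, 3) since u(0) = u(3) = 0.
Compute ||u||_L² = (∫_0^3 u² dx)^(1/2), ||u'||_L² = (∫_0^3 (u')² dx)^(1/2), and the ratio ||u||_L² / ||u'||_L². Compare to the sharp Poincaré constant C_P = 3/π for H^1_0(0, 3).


||u||_L² / ||u'||_L² = 3/(2*π) < C_P = 3/π.

u(x) = sin(2*π/3·x), so u'(x) = 2*π*cos(2*π*x/3)/3.
Writing u(x) = A·sin(kπx/L) with A = 1 and k = 2, use ∫_0^L sin²(kπx/L) dx = L/2 and ∫_0^L cos²(kπx/L) dx = L/2.
u² = 1·sin²(2*π/3·x) and (u')² = 4*π^2/9·cos²(2*π/3·x), and each of sin², cos² integrates to L/2 = 3/2 over (0, 3).
∫_0^3 u² dx = 3/2, so ||u||_L² = sqrt(6)/2.
∫_0^3 (u')² dx = 2*π^2/3, so ||u'||_L² = sqrt(6)*π/3.
Ratio ||u||_L² / ||u'||_L² = 3/(2*π).
Sharp Poincaré constant on H^1_0(0, 3) is C_P = L/π = 3/π, achieved by sin(π/3·x).
This is the k = 2 harmonic; the ratio L/(kπ) is strictly less than C_P = L/π, consistent with the sharp inequality ||u||_L² ≤ C_P ||u'||_L².


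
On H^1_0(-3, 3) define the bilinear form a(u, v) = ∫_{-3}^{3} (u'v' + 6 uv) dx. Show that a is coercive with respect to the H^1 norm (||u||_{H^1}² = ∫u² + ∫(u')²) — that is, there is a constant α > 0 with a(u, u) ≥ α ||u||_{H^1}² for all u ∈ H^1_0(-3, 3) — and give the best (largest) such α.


α = 1

Coercivity of a(·,·) on H^1_0(-3, 3) means a(u, u) ≥ α ||u||_{H^1}² for every u ∈ H^1_0.
The interval has length L = 6, and Poincaré/coercivity depend only on L. Here a(u, u) = ∫(u')² + (6)·∫u².
Here c = 6 ≥ 1, so a(u,u) = ∫(u')² + c∫u² ≥ ∫(u')² + ∫u² = ||u||_{H^1}², i.e. α = 1 works. No larger α is possible: a(u,u) ≥ α||u||_{H^1}² means (1−α)∫(u')² ≥ (α−c)∫u², and for the modes u_n = sin(nπ(x−x₀)/L) (x₀ the left endpoint) one has ∫u_n²/∫(u_n')² = (L/(nπ))² → 0, so a(u_n,u_n)/||u_n||_{H^1}² → 1. Hence the optimal constant is α = 1.
Therefore α = 1.


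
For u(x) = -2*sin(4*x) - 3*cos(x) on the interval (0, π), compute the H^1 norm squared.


||u||_{H^1(0,π)}^2 = 64/5 + 43*π

u'(x) = 3*sin(x) - 8*cos(4*x).
Expand u² and (u')² and integrate term by term on (0, π), using: for integers n ≥ 1, ∫_0^π sin²(nx) dx = ∫_0^π cos²(nx) dx = π/2; for n ≠ n', ∫_0^π sin(nx)sin(n'x) dx = ∫_0^π cos(nx)cos(n'x) dx = 0; and by product-to-sum, ∫_0^π sin(nx)cos(n'x) dx = ½∫_0^π [sin((n+n')x) + sin((n−n')x)] dx, which is 0 when n+n' is even and 2n/(n²−n'²) when n+n' is odd (it need not vanish on (0, π)).
  u² squared terms: (-3)²·∫cos(x)² dx = 9·π/2 = 9*π/2;  (-2)²·∫sin(4x)² dx = 4·π/2 = 2*π.
  u² cross terms: 2·(-3)·(-2)·∫cos(x)·sin(4x) dx = 12·(8/15) = 32/5.
  So ∫_0^π u² dx = 9*π/2 + 2*π + 32/5 = 32/5 + 13*π/2.
  (u')² squared terms: (-8)²·∫cos(4x)² dx = 64·π/2 = 32*π;  (3)²·∫sin(x)² dx = 9·π/2 = 9*π/2.
  (u')² cross terms: 2·(-8)·(3)·∫cos(4x)·sin(x) dx = -48·(-2/15) = 32/5.
  So ∫_0^π (u')² dx = 32*π + 9*π/2 + 32/5 = 32/5 + 73*π/2.
||u||_{H^1}^2 = (32/5 + 13*π/2) + (32/5 + 73*π/2) = 64/5 + 43*π.


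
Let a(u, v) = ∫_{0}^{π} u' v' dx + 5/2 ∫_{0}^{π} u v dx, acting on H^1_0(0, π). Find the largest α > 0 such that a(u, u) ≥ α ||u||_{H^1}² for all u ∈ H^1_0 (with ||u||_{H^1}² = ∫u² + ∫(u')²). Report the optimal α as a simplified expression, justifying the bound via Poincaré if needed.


α = 1

Coercivity of a(·,·) on H^1_0(0, π) means a(u, u) ≥ α ||u||_{H^1}² for every u ∈ H^1_0.
The interval has length L = π, and Poincaré/coercivity depend only on L. Here a(u, u) = ∫(u')² + (5/2)·∫u².
Here c = 5/2 ≥ 1, so a(u,u) = ∫(u')² + c∫u² ≥ ∫(u')² + ∫u² = ||u||_{H^1}², i.e. α = 1 works. No larger α is possible: a(u,u) ≥ α||u||_{H^1}² means (1−α)∫(u')² ≥ (α−c)∫u², and for the modes u_n = sin(nπ(x−x₀)/L) (x₀ the left endpoint) one has ∫u_n²/∫(u_n')² = (L/(nπ))² → 0, so a(u_n,u_n)/||u_n||_{H^1}² → 1. Hence the optimal constant is α = 1.
Therefore α = 1.


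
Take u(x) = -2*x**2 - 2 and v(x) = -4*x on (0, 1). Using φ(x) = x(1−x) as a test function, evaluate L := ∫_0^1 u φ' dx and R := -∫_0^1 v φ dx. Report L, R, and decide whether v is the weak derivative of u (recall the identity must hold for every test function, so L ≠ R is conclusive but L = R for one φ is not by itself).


LHS = 1/3, RHS = 1/3. Yes, v = u' weakly.

u(x) = -2*x**2 - 2, classical derivative u'(x) = -4*x.
φ(x) = x(1−x), so φ'(x) = 1 - 2*x.
Note φ(0) = φ(1) = 0, so the boundary term u·φ vanishes.
LHS = ∫_0^1 u(x) φ'(x) dx = ∫_0^1 (4*x^3 - 2*x^2 + 4*x - 2) dx. Term by term:
  ∫_0^1 4*x^3 dx = 1;  ∫_0^1 -2*x^2 dx = -2/3;  ∫_0^1 4*x dx = 2;
  ∫_0^1 -2 dx = -2.
Sum: 1 − 2/3 + 2 − 2 = 1/3.
So LHS = 1/3.
∫_0^1 v(x) φ(x) dx = ∫_0^1 (4*x^3 - 4*x^2) dx. Term by term:
  ∫_0^1 4*x^3 dx = 1;  ∫_0^1 -4*x^2 dx = -4/3.
Sum: 1 − 4/3 = -1/3.
So RHS = -∫_0^1 v(x) φ(x) dx = 1/3.
LHS = RHS, so the identity holds for this test φ.
Moreover u is smooth here and v(x) = u'(x) = -4*x pointwise, so the identity holds for every test function. Hence v is the weak derivative of u.


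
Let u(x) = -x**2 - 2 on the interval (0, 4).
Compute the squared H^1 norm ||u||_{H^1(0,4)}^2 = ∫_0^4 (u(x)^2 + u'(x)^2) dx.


||u||_{H^1}^2 = 5872/15

The H^1 norm (squared) on an interval (0, L) is
  ||u||_{H^1}^2 = ∫_0^L u(x)^2 dx + ∫_0^L u'(x)^2 dx.
Compute u'(x) = -2*x.
Then u(x)^2 = x**4 + 4*x**2 + 4 and u'(x)^2 = 4*x**2.
Integrate each monomial from 0 to 4 using ∫_0^4 c·x^n dx = c·4^(n+1)/(n+1):
  ∫_0^4 u(x)^2 dx = ∫_0^4 (x^4 + 4*x^2 + 4) dx. Term by term:
    ∫_0^4 x^4 dx = 1024/5;  ∫_0^4 4*x^2 dx = 256/3;  ∫_0^4 4 dx = 16.
  Sum: 1024/5 + 256/3 + 16 = 4592/15.
  ∫_0^4 u'(x)^2 dx = ∫_0^4 (4*x^2) dx. Term by term:
    ∫_0^4 4*x^2 dx = 256/3.
Adding: ||u||_{H^1}^2 = 4592/15 + 256/3 = 5872/15.


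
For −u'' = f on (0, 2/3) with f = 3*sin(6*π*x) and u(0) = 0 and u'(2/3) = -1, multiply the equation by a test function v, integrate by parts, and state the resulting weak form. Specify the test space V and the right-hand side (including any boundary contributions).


V = {v ∈ H^1(0, 2/3) : v(0) = 0} (test functions vanish at x = 0 where u is specified); weak form: ∫_0^2/3 u'v' dx = ∫_0^2/3 (3*sin(6*π*x)) v dx − v(2/3) for all v ∈ V.

Multiply both sides by a test function v and integrate from 0 to 2/3:
  ∫_0^2/3 −u''(x) v(x) dx = ∫_0^2/3 f(x) v(x) dx.
Integrate the LHS by parts once:
  ∫_0^2/3 −u'' v dx = −[u'(x) v(x)]_0^2/3 + ∫_0^2/3 u'(x) v'(x) dx.
Thus ∫_0^2/3 u'(x) v'(x) dx = ∫_0^2/3 f(x) v(x) dx + [u'(x) v(x)]_0^2/3.
Choose V so that boundary terms are either known or forced to vanish.
Mixed BC: u(0) = 0 (Dirichlet) and u'(2/3) = -1 (Neumann). Define V = {v ∈ H^1(0, 2/3) : v(0) = 0}. Then [u' v]_0^2/3 = u'(2/3)·v(2/3) − u'(0)·0 = − v(2/3).
Weak formulation: find u (satisfying any essential BC) such that ∫_0^2/3 u'(x) v'(x) dx = ∫_0^2/3 f v dx − v(2/3) for all v ∈ V (Dirichlet at 0 absorbed into V; Neumann datum at x = 2/3 contributes the boundary term).
Substituting f(x) = 3*sin(6*π*x), the right-hand side is ∫_0^2/3 (3*sin(6*π*x)) v dx − v(2/3).


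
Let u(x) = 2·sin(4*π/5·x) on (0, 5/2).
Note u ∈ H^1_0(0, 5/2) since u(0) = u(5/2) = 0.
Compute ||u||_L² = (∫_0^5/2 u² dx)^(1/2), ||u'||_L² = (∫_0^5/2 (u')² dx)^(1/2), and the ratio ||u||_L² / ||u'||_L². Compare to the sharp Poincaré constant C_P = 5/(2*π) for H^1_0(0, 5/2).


||u||_L² / ||u'||_L² = 5/(4*π) < C_P = 5/(2*π).

u(x) = 2·sin(4*π/5·x), so u'(x) = 8*π*cos(4*π*x/5)/5.
Writing u(x) = A·sin(kπx/L) with A = 2 and k = 2, use ∫_0^L sin²(kπx/L) dx = L/2 and ∫_0^L cos²(kπx/L) dx = L/2.
u² = 4·sin²(4*π/5·x) and (u')² = 64*π^2/25·cos²(4*π/5·x), and each of sin², cos² integrates to L/2 = 5/4 over (0, 5/2).
∫_0^5/2 u² dx = 5, so ||u||_L² = sqrt(5).
∫_0^5/2 (u')² dx = 16*π^2/5, so ||u'||_L² = 4*sqrt(5)*π/5.
Ratio ||u||_L² / ||u'||_L² = 5/(4*π).
Sharp Poincaré constant on H^1_0(0, 5/2) is C_P = L/π = 5/(2*π), achieved by sin(2*π/5·x).
This is the k = 2 harmonic; the ratio L/(kπ) is strictly less than C_P = L/π, consistent with the sharp inequality ||u||_L² ≤ C_P ||u'||_L².


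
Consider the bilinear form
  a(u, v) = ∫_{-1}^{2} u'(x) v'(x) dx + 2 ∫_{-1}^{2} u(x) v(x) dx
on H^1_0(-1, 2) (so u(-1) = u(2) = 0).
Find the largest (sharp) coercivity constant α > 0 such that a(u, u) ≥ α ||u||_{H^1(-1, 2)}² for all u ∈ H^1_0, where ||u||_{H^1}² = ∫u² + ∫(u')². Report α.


α = 1

Coercivity of a(·,·) on H^1_0(-1, 2) means a(u, u) ≥ α ||u||_{H^1}² for every u ∈ H^1_0.
The interval has length L = 3, and Poincaré/coercivity depend only on L. Here a(u, u) = ∫(u')² + (2)·∫u².
Here c = 2 ≥ 1, so a(u,u) = ∫(u')² + c∫u² ≥ ∫(u')² + ∫u² = ||u||_{H^1}², i.e. α = 1 works. No larger α is possible: a(u,u) ≥ α||u||_{H^1}² means (1−α)∫(u')² ≥ (α−c)∫u², and for the modes u_n = sin(nπ(x−x₀)/L) (x₀ the left endpoint) one has ∫u_n²/∫(u_n')² = (L/(nπ))² → 0, so a(u_n,u_n)/||u_n||_{H^1}² → 1. Hence the optimal constant is α = 1.
Therefore α = 1.


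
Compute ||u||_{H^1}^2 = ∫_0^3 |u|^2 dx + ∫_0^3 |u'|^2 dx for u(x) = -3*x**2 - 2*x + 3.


||u||_{H^1}^2 = 4857/5

The H^1 norm (squared) on an interval (0, L) is
  ||u||_{H^1}^2 = ∫_0^L u(x)^2 dx + ∫_0^L u'(x)^2 dx.
Compute u'(x) = -6*x - 2.
Then u(x)^2 = 9*x**4 + 12*x**3 - 14*x**2 - 12*x + 9 and u'(x)^2 = 36*x**2 + 24*x + 4.
Integrate each monomial from 0 to 3 using ∫_0^3 c·x^n dx = c·3^(n+1)/(n+1):
  ∫_0^3 u(x)^2 dx = ∫_0^3 (9*x^4 + 12*x^3 - 14*x^2 - 12*x + 9) dx. Term by term:
    ∫_0^3 9*x^4 dx = 2187/5;  ∫_0^3 12*x^3 dx = 243;  ∫_0^3 -14*x^2 dx = -126;
    ∫_0^3 -12*x dx = -54;  ∫_0^3 9 dx = 27.
  Sum: 2187/5 + 243 − 126 − 54 + 27 = 2637/5.
  ∫_0^3 u'(x)^2 dx = ∫_0^3 (36*x^2 + 24*x + 4) dx. Term by term:
    ∫_0^3 36*x^2 dx = 324;  ∫_0^3 24*x dx = 108;  ∫_0^3 4 dx = 12.
  Sum: 324 + 108 + 12 = 444.
Adding: ||u||_{H^1}^2 = 2637/5 + 444 = 4857/5.


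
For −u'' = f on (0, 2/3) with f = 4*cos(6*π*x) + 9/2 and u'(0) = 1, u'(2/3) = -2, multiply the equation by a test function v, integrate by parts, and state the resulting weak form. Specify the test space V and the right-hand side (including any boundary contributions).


V = H^1(0, 2/3) (v unrestricted at boundary; u is determined up to an additive constant); weak form: ∫_0^2/3 u'v' dx = ∫_0^2/3 (4*cos(6*π*x) + 9/2) v dx − 2·v(2/3) − v(0) for all v ∈ V.

Multiply both sides by a test function v and integrate from 0 to 2/3:
  ∫_0^2/3 −u''(x) v(x) dx = ∫_0^2/3 f(x) v(x) dx.
Integrate the LHS by parts once:
  ∫_0^2/3 −u'' v dx = −[u'(x) v(x)]_0^2/3 + ∫_0^2/3 u'(x) v'(x) dx.
Thus ∫_0^2/3 u'(x) v'(x) dx = ∫_0^2/3 f(x) v(x) dx + [u'(x) v(x)]_0^2/3.
Choose V so that boundary terms are either known or forced to vanish.
u has inhomogeneous Neumann u'(0) = 1, u'(2/3) = -2. [u' v]_0^2/3 = (-2)·v(2/3) − (1)·v(0) = − 2·v(2/3) − v(0). Take V = H^1(0, 2/3); boundary term becomes part of RHS.
Weak formulation: find u (satisfying any essential BC) such that ∫_0^2/3 u'(x) v'(x) dx = ∫_0^2/3 f v dx − 2·v(2/3) − v(0) for all v ∈ V (Neumann data are natural BCs: they enter the RHS as boundary terms).
Substituting f(x) = 4*cos(6*π*x) + 9/2, the right-hand side is ∫_0^2/3 (4*cos(6*π*x) + 9/2) v dx − 2·v(2/3) − v(0).
Compatibility check (pure Neumann): taking v ≡ 1 ∈ V gives 0 = ∫_0^2/3 f dx + (-2) − (1), i.e. ∫_0^2/3 f dx must equal u'(0) − u'(2/3) = 3. Indeed ∫_0^2/3 (4*cos(6*π*x) + 9/2) dx = 3, so the data are compatible. The solution is then unique only up to an additive constant (fix it e.g. by requiring ∫_0^2/3 u dx = 0).


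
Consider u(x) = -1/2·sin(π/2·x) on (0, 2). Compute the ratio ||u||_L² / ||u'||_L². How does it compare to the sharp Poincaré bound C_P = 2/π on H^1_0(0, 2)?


||u||_L² / ||u'||_L² = 2/π = C_P.

u(x) = -1/2·sin(π/2·x), so u'(x) = -π*cos(π*x/2)/4.
Writing u(x) = A·sin(kπx/L) with A = -1/2 and k = 1, use ∫_0^L sin²(kπx/L) dx = L/2 and ∫_0^L cos²(kπx/L) dx = L/2.
u² = 1/4·sin²(π/2·x) and (u')² = π^2/16·cos²(π/2·x), and each of sin², cos² integrates to L/2 = 1 over (0, 2).
∫_0^2 u² dx = 1/4, so ||u||_L² = 1/2.
∫_0^2 (u')² dx = π^2/16, so ||u'||_L² = π/4.
Ratio ||u||_L² / ||u'||_L² = 2/π.
Sharp Poincaré constant on H^1_0(0, 2) is C_P = L/π = 2/π, achieved by sin(π/2·x).
This is the k = 1 eigenfunction (up to amplitude), so the ratio equals the sharp Poincaré constant exactly.


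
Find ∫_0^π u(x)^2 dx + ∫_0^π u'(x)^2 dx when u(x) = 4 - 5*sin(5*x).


||u||_{H^1(0,π)}^2 = -16 + 341*π

u'(x) = -25*cos(5*x).
Expand u² and (u')² and integrate term by term on (0, π), using: for integers n ≥ 1, ∫_0^π sin²(nx) dx = ∫_0^π cos²(nx) dx = π/2; for n ≠ n', ∫_0^π sin(nx)sin(n'x) dx = ∫_0^π cos(nx)cos(n'x) dx = 0; and by product-to-sum, ∫_0^π sin(nx)cos(n'x) dx = ½∫_0^π [sin((n+n')x) + sin((n−n')x)] dx, which is 0 when n+n' is even and 2n/(n²−n'²) when n+n' is odd (it need not vanish on (0, π)). For the constant mode: ∫_0^π 1 dx = π, ∫_0^π cos(nx) dx = 0, ∫_0^π sin(nx) dx = (1−(−1)^n)/n.
  u² squared terms: (4)²·∫1 dx = 16·π = 16*π;  (-5)²·∫sin(5x)² dx = 25·π/2 = 25*π/2.
  u² cross terms: 2·(4)·(-5)·∫1·sin(5x) dx = -40·(2/5) = -16.
  So ∫_0^π u² dx = 16*π + 25*π/2 − 16 = -16 + 57*π/2.
  (u')² squared terms: (-25)²·∫cos(5x)² dx = 625·π/2 = 625*π/2.
  So ∫_0^π (u')² dx = 625*π/2.
||u||_{H^1}^2 = (-16 + 57*π/2) + (625*π/2) = -16 + 341*π.


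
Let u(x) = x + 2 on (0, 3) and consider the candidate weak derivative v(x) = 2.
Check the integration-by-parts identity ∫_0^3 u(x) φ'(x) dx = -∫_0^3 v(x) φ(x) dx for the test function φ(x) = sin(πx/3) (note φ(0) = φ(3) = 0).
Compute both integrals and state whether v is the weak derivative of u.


LHS = -6/π, RHS = -12/π. No, v is not the weak derivative of u.

u(x) = x + 2, classical derivative u'(x) = 1.
φ(x) = sin(πx/3), so φ'(x) = π*cos(π*x/3)/3.
Note φ(0) = φ(3) = 0, so the boundary term u·φ vanishes.
LHS = ∫_0^3 u(x) φ'(x) dx = ∫_0^3 (π*x*cos(π*x/3)/3 + 2*π*cos(π*x/3)/3) dx. Term by term:
  ∫_0^3 2*π*cos(π*x/3)/3 dx = 0;  ∫_0^3 π*x*cos(π*x/3)/3 dx = -6/π.
Sum: 0 − 6/π = -6/π.
So LHS = -6/π.
∫_0^3 v(x) φ(x) dx = ∫_0^3 (2*sin(π*x/3)) dx. Term by term:
  ∫_0^3 2*sin(π*x/3) dx = 12/π.
So RHS = -∫_0^3 v(x) φ(x) dx = -12/π.
LHS − RHS = 6/π ≠ 0, so the identity fails.
(For a valid weak derivative the identity must hold for EVERY test function, in particular this one. The failure shows v is NOT the weak derivative of u.)
Correct weak derivative would be u'(x) = 1.


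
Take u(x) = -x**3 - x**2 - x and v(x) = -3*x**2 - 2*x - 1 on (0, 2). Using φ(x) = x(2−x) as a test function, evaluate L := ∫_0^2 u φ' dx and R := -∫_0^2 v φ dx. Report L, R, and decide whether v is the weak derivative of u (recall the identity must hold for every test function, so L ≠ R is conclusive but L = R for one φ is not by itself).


LHS = 44/5, RHS = 44/5. Yes, v = u' weakly.

u(x) = -x**3 - x**2 - x, classical derivative u'(x) = -3*x**2 - 2*x - 1.
φ(x) = x(2−x), so φ'(x) = 2 - 2*x.
Note φ(0) = φ(2) = 0, so the boundary term u·φ vanishes.
LHS = ∫_0^2 u(x) φ'(x) dx = ∫_0^2 (2*x^4 - 2*x) dx. Term by term:
  ∫_0^2 2*x^4 dx = 64/5;  ∫_0^2 -2*x dx = -4.
Sum: 64/5 − 4 = 44/5.
So LHS = 44/5.
∫_0^2 v(x) φ(x) dx = ∫_0^2 (3*x^4 - 4*x^3 - 3*x^2 - 2*x) dx. Term by term:
  ∫_0^2 3*x^4 dx = 96/5;  ∫_0^2 -4*x^3 dx = -16;  ∫_0^2 -3*x^2 dx = -8;
  ∫_0^2 -2*x dx = -4.
Sum: 96/5 − 16 − 8 − 4 = -44/5.
So RHS = -∫_0^2 v(x) φ(x) dx = 44/5.
LHS = RHS, so the identity holds for this test φ.
Moreover u is smooth here and v(x) = u'(x) = -3*x**2 - 2*x - 1 pointwise, so the identity holds for every test function. Hence v is the weak derivative of u.


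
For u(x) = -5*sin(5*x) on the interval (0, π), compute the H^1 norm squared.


||u||_{H^1(0,π)}^2 = 325*π

u'(x) = -25*cos(5*x).
Expand u² and (u')² and integrate term by term on (0, π), using: for integers n ≥ 1, ∫_0^π sin²(nx) dx = ∫_0^π cos²(nx) dx = π/2; for n ≠ n', ∫_0^π sin(nx)sin(n'x) dx = ∫_0^π cos(nx)cos(n'x) dx = 0; and by product-to-sum, ∫_0^π sin(nx)cos(n'x) dx = ½∫_0^π [sin((n+n')x) + sin((n−n')x)] dx, which is 0 when n+n' is even and 2n/(n²−n'²) when n+n' is odd (it need not vanish on (0, π)).
  u² squared terms: (-5)²·∫sin(5x)² dx = 25·π/2 = 25*π/2.
  So ∫_0^π u² dx = 25*π/2.
  (u')² squared terms: (-25)²·∫cos(5x)² dx = 625·π/2 = 625*π/2.
  So ∫_0^π (u')² dx = 625*π/2.
||u||_{H^1}^2 = (25*π/2) + (625*π/2) = 325*π.


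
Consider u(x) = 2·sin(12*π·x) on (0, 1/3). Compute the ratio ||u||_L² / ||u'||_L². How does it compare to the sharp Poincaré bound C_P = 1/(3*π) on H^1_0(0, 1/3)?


||u||_L² / ||u'||_L² = 1/(12*π) < C_P = 1/(3*π).

u(x) = 2·sin(12*π·x), so u'(x) = 24*π*cos(12*π*x).
Writing u(x) = A·sin(kπx/L) with A = 2 and k = 4, use ∫_0^L sin²(kπx/L) dx = L/2 and ∫_0^L cos²(kπx/L) dx = L/2.
u² = 4·sin²(12*π·x) and (u')² = 576*π^2·cos²(12*π·x), and each of sin², cos² integrates to L/2 = 1/6 over (0, 1/3).
∫_0^1/3 u² dx = 2/3, so ||u||_L² = sqrt(6)/3.
∫_0^1/3 (u')² dx = 96*π^2, so ||u'||_L² = 4*sqrt(6)*π.
Ratio ||u||_L² / ||u'||_L² = 1/(12*π).
Sharp Poincaré constant on H^1_0(0, 1/3) is C_P = L/π = 1/(3*π), achieved by sin(3*π·x).
This is the k = 4 harmonic; the ratio L/(kπ) is strictly less than C_P = L/π, consistent with the sharp inequality ||u||_L² ≤ C_P ||u'||_L².


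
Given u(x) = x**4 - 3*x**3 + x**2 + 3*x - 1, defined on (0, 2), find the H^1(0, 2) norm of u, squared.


||u||_{H^1}^2 = 2248/315

The H^1 norm (squared) on an interval (0, L) is
  ||u||_{H^1}^2 = ∫_0^L u(x)^2 dx + ∫_0^L u'(x)^2 dx.
Compute u'(x) = 4*x**3 - 9*x**2 + 2*x + 3.
Then u(x)^2 = x**8 - 6*x**7 + 11*x**6 - 19*x**4 + 12*x**3 + 7*x**2 - 6*x + 1 and u'(x)^2 = 16*x**6 - 72*x**5 + 97*x**4 - 12*x**3 - 50*x**2 + 12*x + 9.
Integrate each monomial from 0 to 2 using ∫_0^2 c·x^n dx = c·2^(n+1)/(n+1):
  ∫_0^2 u(x)^2 dx = ∫_0^2 (x^8 - 6*x^7 + 11*x^6 - 19*x^4 + 12*x^3 + 7*x^2 - 6*x + 1) dx. Term by term:
    ∫_0^2 x^8 dx = 512/9;  ∫_0^2 -6*x^7 dx = -192;  ∫_0^2 11*x^6 dx = 1408/7;
    ∫_0^2 -19*x^4 dx = -608/5;  ∫_0^2 12*x^3 dx = 48;  ∫_0^2 7*x^2 dx = 56/3;
    ∫_0^2 -6*x dx = -12;  ∫_0^2 1 dx = 2.
  Sum: 512/9 − 192 + 1408/7 − 608/5 + 48 + 56/3 − 12 + 2 = 346/315.
  ∫_0^2 u'(x)^2 dx = ∫_0^2 (16*x^6 - 72*x^5 + 97*x^4 - 12*x^3 - 50*x^2 + 12*x + 9) dx. Term by term:
    ∫_0^2 16*x^6 dx = 2048/7;  ∫_0^2 -72*x^5 dx = -768;  ∫_0^2 97*x^4 dx = 3104/5;
    ∫_0^2 -12*x^3 dx = -48;  ∫_0^2 -50*x^2 dx = -400/3;  ∫_0^2 12*x dx = 24;
    ∫_0^2 9 dx = 18.
  Sum: 2048/7 − 768 + 3104/5 − 48 − 400/3 + 24 + 18 = 634/105.
Adding: ||u||_{H^1}^2 = 346/315 + 634/105 = 2248/315.


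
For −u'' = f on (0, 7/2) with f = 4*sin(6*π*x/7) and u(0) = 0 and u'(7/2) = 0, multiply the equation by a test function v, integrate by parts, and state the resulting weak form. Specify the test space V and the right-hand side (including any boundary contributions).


V = {v ∈ H^1(0, 7/2) : v(0) = 0} (test functions vanish at x = 0 where u is specified); weak form: ∫_0^7/2 u'v' dx = ∫_0^7/2 (4*sin(6*π*x/7)) v dx for all v ∈ V.

Multiply both sides by a test function v and integrate from 0 to 7/2:
  ∫_0^7/2 −u''(x) v(x) dx = ∫_0^7/2 f(x) v(x) dx.
Integrate the LHS by parts once:
  ∫_0^7/2 −u'' v dx = −[u'(x) v(x)]_0^7/2 + ∫_0^7/2 u'(x) v'(x) dx.
Thus ∫_0^7/2 u'(x) v'(x) dx = ∫_0^7/2 f(x) v(x) dx + [u'(x) v(x)]_0^7/2.
Choose V so that boundary terms are either known or forced to vanish.
Mixed BC: u(0) = 0 (Dirichlet) and u'(7/2) = 0 (Neumann). Define V = {v ∈ H^1(0, 7/2) : v(0) = 0}. Then [u' v]_0^7/2 = u'(7/2)·v(7/2) − u'(0)·0 = 0.
Weak formulation: find u (satisfying any essential BC) such that ∫_0^7/2 u'(x) v'(x) dx = ∫_0^7/2 f v dx for all v ∈ V (Dirichlet at 0 absorbed into V; the Neumann datum at x = 7/2 is zero, so no boundary term remains).
Substituting f(x) = 4*sin(6*π*x/7), the right-hand side is ∫_0^7/2 (4*sin(6*π*x/7)) v dx.


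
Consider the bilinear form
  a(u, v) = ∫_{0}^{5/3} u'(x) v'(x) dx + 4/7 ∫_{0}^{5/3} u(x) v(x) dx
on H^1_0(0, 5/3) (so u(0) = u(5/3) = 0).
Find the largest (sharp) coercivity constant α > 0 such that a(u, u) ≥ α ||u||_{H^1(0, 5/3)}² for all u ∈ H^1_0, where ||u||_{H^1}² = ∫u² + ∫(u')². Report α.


α = (100 + 63*π^2)/(7*(25 + 9*π^2))

Coercivity of a(·,·) on H^1_0(0, 5/3) means a(u, u) ≥ α ||u||_{H^1}² for every u ∈ H^1_0.
The interval has length L = 5/3, and Poincaré/coercivity depend only on L. Here a(u, u) = ∫(u')² + (4/7)·∫u².
Here 0 < c = 4/7 < 1. The condition a(u,u) ≥ α||u||_{H^1}² reads (1−α)∫(u')² ≥ (α−c)∫u². Any admissible α is ≤ 1 (rapidly oscillating u have ∫u²/∫(u')² → 0), and α = 1 would force 0 ≥ (1−c)∫u², impossible since c < 1; so 1−α > 0. By the sharp Poincaré inequality on H^1_0 of an interval of length L, ∫(u')² ≥ (π/L)²∫u² with equality for the first sine mode sin(π(x−x₀)/L) (x₀ the left endpoint), so the inequality holds for all u iff (1−α)(π/L)² ≥ α − c, i.e. α ≤ ((π/L)² + c)/((π/L)² + 1) = (1 + c(L/π)²)/(1 + (L/π)²). With (π/L)² = 9*π^2/25 and c = 4/7, the largest admissible constant is α = ((π/L)² + c)/((π/L)² + 1).
Simplifying, α = (100 + 63*π^2)/(7*(25 + 9*π^2)).


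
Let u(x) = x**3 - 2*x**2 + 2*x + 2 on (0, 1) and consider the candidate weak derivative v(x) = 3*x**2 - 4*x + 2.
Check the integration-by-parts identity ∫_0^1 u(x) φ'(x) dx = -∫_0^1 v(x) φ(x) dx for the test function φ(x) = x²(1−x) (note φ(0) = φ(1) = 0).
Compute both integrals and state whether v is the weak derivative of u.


LHS = -1/15, RHS = -1/15. Yes, v = u' weakly.

u(x) = x**3 - 2*x**2 + 2*x + 2, classical derivative u'(x) = 3*x**2 - 4*x + 2.
φ(x) = x²(1−x), so φ'(x) = x*(2 - 3*x).
Note φ(0) = φ(1) = 0, so the boundary term u·φ vanishes.
LHS = ∫_0^1 u(x) φ'(x) dx = ∫_0^1 (-3*x^5 + 8*x^4 - 10*x^3 - 2*x^2 + 4*x) dx. Term by term:
  ∫_0^1 -3*x^5 dx = -1/2;  ∫_0^1 8*x^4 dx = 8/5;  ∫_0^1 -10*x^3 dx = -5/2;
  ∫_0^1 -2*x^2 dx = -2/3;  ∫_0^1 4*x dx = 2.
Sum: -1/2 + 8/5 − 5/2 − 2/3 + 2 = -1/15.
So LHS = -1/15.
∫_0^1 v(x) φ(x) dx = ∫_0^1 (-3*x^5 + 7*x^4 - 6*x^3 + 2*x^2) dx. Term by term:
  ∫_0^1 -3*x^5 dx = -1/2;  ∫_0^1 7*x^4 dx = 7/5;  ∫_0^1 -6*x^3 dx = -3/2;
  ∫_0^1 2*x^2 dx = 2/3.
Sum: -1/2 + 7/5 − 3/2 + 2/3 = 1/15.
So RHS = -∫_0^1 v(x) φ(x) dx = -1/15.
LHS = RHS, so the identity holds for this test φ.
Moreover u is smooth here and v(x) = u'(x) = 3*x**2 - 4*x + 2 pointwise, so the identity holds for every test function. Hence v is the weak derivative of u.
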